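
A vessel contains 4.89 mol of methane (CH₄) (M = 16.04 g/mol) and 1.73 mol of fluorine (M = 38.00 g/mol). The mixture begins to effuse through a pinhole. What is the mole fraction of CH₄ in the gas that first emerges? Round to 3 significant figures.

0.813

Rate_i ∝ x_i/√M_i (Graham's law weighted by mole fraction), so the effusate composition follows n_i/√M_i.
Mole fraction of CH₄ in the effusate = (n_CH₄/√M_CH₄) / (n_CH₄/√M_CH₄ + n_F₂/√M_F₂)
= (4.89/√16.04) / (4.89/√16.04 + 1.73/√38.00) = 1.221/(1.221 + 0.2806) = 0.813.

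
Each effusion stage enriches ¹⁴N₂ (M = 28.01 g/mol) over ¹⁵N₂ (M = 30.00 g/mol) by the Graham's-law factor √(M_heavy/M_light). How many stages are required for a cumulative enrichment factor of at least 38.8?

107

With α = √(30.00/28.01) per stage, ln α = ½ ln(1.07105) = 0.03432.
Need α^N ≥ 38.8 ⇒ N ≥ ln(38.8) / ln α = 3.658 / 0.03432 = 106.60.
Minimum whole number of stages: N = 107.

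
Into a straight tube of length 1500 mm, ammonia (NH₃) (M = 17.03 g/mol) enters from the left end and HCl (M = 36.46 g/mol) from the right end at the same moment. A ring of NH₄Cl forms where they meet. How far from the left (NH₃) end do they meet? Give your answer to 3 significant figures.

891 mm

Graham's law gives d_NH₃/d_HCl = rate_NH₃/rate_HCl = √(M_HCl/M_NH₃) = √(36.46/17.03) = 1.463.
With d_NH₃ + d_HCl = 1500 mm, d_HCl = 1500/(1 + 1.463) = 609.0 mm.
d_NH₃ = 1500 − 609.0 = 891 mm.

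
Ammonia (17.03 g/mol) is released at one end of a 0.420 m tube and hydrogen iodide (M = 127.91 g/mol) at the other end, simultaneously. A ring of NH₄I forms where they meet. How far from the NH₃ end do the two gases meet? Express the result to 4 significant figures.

Graham's law gives d_NH₃/d_HI = rate_NH₃/rate_HI = √(M_HI/M_NH₃) = √(127.91/17.03) = 2.741.
With d_NH₃ + d_HI = 0.420 m, d_HI = 0.420/(1 + 2.741) = 0.1123 m.
d_NH₃ = 0.420 − 0.1123 = 0.3077 m.

0.3077 m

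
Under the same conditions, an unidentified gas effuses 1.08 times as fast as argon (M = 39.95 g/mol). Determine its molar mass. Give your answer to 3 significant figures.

34.3 g/mol

Since effusion rate ∝ 1/√M, rate_X/rate_Ar = √(M_Ar/M_X).
1.08 = √(39.95/M_X)
M_X = 39.95 / 1.08² = 39.95 / 1.166 = 34.3 g/mol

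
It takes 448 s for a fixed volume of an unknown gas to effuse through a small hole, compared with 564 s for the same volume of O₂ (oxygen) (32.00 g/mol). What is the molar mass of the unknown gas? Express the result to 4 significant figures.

By Graham's law, t_X/t_O₂ = √(M_X/M_O₂).
448/564 = 0.7943 = √(M_X/32.00)
M_X = 32.00 × 0.7943² = 32.00 × 0.6310 = 20.19 g/mol

20.19 g/mol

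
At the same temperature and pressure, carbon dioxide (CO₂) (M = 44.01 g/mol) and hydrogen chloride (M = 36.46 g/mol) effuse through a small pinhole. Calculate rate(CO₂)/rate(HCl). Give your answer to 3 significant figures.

0.910

Using Graham's law: rate_CO₂/rate_HCl = √(M_HCl/M_CO₂) = √(36.46/44.01) = √0.8284 = 0.910.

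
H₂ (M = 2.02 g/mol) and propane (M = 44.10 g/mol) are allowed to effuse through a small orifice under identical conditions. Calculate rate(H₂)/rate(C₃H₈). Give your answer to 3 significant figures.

Using Graham's law: rate_H₂/rate_C₃H₈ = √(M_C₃H₈/M_H₂) = √(44.10/2.02) = √21.83 = 4.67.

4.67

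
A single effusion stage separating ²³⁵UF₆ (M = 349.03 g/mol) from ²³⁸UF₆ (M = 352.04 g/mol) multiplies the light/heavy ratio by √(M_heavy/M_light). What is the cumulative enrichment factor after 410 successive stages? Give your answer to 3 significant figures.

5.81

Overall factor = α^410 with α = √(352.04/349.03), i.e. (352.04/349.03)^(410/2).
= 1.00862^205 = 5.81.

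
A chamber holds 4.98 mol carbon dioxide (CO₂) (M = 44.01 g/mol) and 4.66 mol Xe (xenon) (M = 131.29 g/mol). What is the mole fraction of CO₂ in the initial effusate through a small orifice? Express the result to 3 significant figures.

0.649

Rate_i ∝ x_i/√M_i (Graham's law weighted by mole fraction), so the effusate composition follows n_i/√M_i.
Mole fraction of CO₂ in the effusate = (n_CO₂/√M_CO₂) / (n_CO₂/√M_CO₂ + n_Xe/√M_Xe)
= (4.98/√44.01) / (4.98/√44.01 + 4.66/√131.29) = 0.7507/(0.7507 + 0.4067) = 0.649.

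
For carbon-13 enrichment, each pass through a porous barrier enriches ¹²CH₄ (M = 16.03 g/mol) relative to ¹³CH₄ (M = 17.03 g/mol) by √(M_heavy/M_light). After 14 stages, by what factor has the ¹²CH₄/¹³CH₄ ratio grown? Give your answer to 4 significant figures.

1.527

Each stage multiplies the ratio by α = √(17.03/16.03), so after 14 stages the overall factor is α^14 = (17.03/16.03)^(14/2).
= 1.06238^7 = 1.527.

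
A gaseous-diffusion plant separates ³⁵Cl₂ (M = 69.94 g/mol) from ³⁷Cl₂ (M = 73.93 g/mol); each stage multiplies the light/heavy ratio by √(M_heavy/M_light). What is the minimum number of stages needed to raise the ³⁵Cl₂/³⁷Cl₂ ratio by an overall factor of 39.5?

Per stage α = (73.93/69.94)^(1/2) = 1.05705^0.5, giving ln α = 0.02774.
Need α^N ≥ 39.5 ⇒ N ≥ ln(39.5) / ln α = 3.676 / 0.02774 = 132.52.
Minimum whole number of stages: N = 133.

133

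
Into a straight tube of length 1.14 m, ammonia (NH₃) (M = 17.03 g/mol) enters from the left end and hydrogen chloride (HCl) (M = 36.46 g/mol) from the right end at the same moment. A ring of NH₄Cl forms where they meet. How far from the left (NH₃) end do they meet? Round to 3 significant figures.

Graham's law gives d_NH₃/d_HCl = rate_NH₃/rate_HCl = √(M_HCl/M_NH₃) = √(36.46/17.03) = 1.463.
With d_NH₃ + d_HCl = 1.14 m, d_HCl = 1.14/(1 + 1.463) = 0.4628 m.
d_NH₃ = 1.14 − 0.4628 = 0.677 m.

0.677 m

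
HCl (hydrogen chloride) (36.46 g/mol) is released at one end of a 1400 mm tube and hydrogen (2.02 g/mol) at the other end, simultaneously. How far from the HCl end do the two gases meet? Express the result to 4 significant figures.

In equal time, each gas travels a distance ∝ its rate ∝ 1/√M, so d_HCl/d_H₂ = √(M_H₂/M_HCl) = √(2.02/36.46) = 0.2354.
With d_HCl + d_H₂ = 1400 mm, d_H₂ = 1400/(1 + 0.2354) = 1133 mm.
d_HCl = 1400 − 1133 = 266.7 mm.

266.7 mm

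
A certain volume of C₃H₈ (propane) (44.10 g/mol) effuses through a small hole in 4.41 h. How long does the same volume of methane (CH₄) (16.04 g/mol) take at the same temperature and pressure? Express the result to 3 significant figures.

2.66 h

Graham's law gives t_CH₄/t_C₃H₈ = √(M_CH₄/M_C₃H₈) = √(16.04/44.10) = √0.3637 = 0.6031.
So the time for CH₄ is 4.41 × 0.6031 = 2.66 h.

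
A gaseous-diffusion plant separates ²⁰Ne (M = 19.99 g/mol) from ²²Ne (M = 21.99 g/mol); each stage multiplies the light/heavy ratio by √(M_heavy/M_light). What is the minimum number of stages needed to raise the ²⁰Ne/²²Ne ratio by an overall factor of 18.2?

Single-stage factor α = √(21.99/19.99), so ln α = ½ ln(1.10005) = 0.04768.
Need α^N ≥ 18.2 ⇒ N ≥ ln(18.2) / ln α = 2.901 / 0.04768 = 60.85.
So at least 61 stages are needed.

61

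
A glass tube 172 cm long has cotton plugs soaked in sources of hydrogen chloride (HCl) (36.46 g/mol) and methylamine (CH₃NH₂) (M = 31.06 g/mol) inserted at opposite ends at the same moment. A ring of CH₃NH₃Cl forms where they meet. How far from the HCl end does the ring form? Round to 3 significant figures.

82.6 cm

The fronts meet when d_HCl + d_CH₃NH₂ = L with d_HCl/d_CH₃NH₂ = √(M_CH₃NH₂/M_HCl) (Graham's law). Here √(M_CH₃NH₂/M_HCl) = √(31.06/36.46) = 0.9230.
With d_HCl + d_CH₃NH₂ = 172 cm, d_CH₃NH₂ = 172/(1 + 0.9230) = 89.44 cm.
d_HCl = 172 − 89.44 = 82.6 cm.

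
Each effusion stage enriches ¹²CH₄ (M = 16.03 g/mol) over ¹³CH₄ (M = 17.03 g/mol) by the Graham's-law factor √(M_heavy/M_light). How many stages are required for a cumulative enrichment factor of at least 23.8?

105

Per stage α = (17.03/16.03)^(1/2) = 1.06238^0.5, giving ln α = 0.03026.
Need α^N ≥ 23.8 ⇒ N ≥ ln(23.8) / ln α = 3.170 / 0.03026 = 104.76.
Minimum whole number of stages: N = 105.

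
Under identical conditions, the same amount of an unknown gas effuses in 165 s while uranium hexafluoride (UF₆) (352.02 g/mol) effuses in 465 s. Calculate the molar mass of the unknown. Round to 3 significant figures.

Since effusion rate ∝ 1/√M, t_X/t_UF₆ = √(M_X/M_UF₆).
165/465 = 0.3548 = √(M_X/352.02)
M_X = 352.02 × 0.3548² = 352.02 × 0.1259 = 44.3 g/mol

44.3 g/mol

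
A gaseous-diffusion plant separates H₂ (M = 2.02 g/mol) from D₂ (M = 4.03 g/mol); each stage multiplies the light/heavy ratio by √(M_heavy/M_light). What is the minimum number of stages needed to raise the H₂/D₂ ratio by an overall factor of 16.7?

Per stage α = (4.03/2.02)^(1/2) = 1.99505^0.5, giving ln α = 0.3453.
Need α^N ≥ 16.7 ⇒ N ≥ ln(16.7) / ln α = 2.815 / 0.3453 = 8.15.
Rounding up, N = 9 stages.

9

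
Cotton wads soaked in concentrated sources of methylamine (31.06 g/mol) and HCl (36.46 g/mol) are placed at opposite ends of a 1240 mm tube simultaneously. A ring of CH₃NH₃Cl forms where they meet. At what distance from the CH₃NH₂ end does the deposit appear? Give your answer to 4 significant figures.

Graham's law gives d_CH₃NH₂/d_HCl = rate_CH₃NH₂/rate_HCl = √(M_HCl/M_CH₃NH₂) = √(36.46/31.06) = 1.083.
With d_CH₃NH₂ + d_HCl = 1240 mm, d_HCl = 1240/(1 + 1.083) = 595.2 mm.
d_CH₃NH₂ = 1240 − 595.2 = 644.8 mm.

644.8 mm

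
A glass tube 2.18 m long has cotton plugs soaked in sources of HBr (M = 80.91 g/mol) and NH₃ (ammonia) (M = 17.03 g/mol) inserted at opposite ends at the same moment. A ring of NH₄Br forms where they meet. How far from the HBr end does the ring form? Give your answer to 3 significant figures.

0.686 m

The fronts meet when d_HBr + d_NH₃ = L with d_HBr/d_NH₃ = √(M_NH₃/M_HBr) (Graham's law). Here √(M_NH₃/M_HBr) = √(17.03/80.91) = 0.4588.
With d_HBr + d_NH₃ = 2.18 m, d_NH₃ = 2.18/(1 + 0.4588) = 1.494 m.
d_HBr = 2.18 − 1.494 = 0.686 m.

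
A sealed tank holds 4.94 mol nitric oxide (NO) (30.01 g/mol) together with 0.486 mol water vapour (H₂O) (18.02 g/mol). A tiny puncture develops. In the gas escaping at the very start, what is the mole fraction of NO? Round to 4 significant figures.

Each component's effusion rate ∝ (its partial pressure)·(1/√M) ∝ n_i/√M_i.
So x_NO in the escaping gas = (n_NO/√M_NO) / Σ(n_i/√M_i)
= (4.94/√30.01) / (4.94/√30.01 + 0.486/√18.02) = 0.9018/(0.9018 + 0.1145) = 0.8873.

0.8873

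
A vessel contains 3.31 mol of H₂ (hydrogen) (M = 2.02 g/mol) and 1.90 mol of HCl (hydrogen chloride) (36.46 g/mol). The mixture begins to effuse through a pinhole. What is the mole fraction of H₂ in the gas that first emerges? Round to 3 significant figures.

0.881

Each component's effusion rate ∝ (its partial pressure)·(1/√M) ∝ n_i/√M_i.
So x_H₂ in the escaping gas = (n_H₂/√M_H₂) / Σ(n_i/√M_i)
= (3.31/√2.02) / (3.31/√2.02 + 1.90/√36.46) = 2.329/(2.329 + 0.3147) = 0.881.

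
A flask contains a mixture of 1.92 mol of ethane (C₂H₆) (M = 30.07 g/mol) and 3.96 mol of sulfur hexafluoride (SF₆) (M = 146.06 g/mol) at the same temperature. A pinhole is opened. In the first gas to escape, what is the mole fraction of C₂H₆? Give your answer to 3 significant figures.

The effusion rate of species i is ∝ p_i/√M_i ∝ n_i/√M_i.
Mole fraction of C₂H₆ in the effusate = (n_C₂H₆/√M_C₂H₆) / (n_C₂H₆/√M_C₂H₆ + n_SF₆/√M_SF₆)
= (1.92/√30.07) / (1.92/√30.07 + 3.96/√146.06) = 0.3501/(0.3501 + 0.3277) = 0.517.

0.517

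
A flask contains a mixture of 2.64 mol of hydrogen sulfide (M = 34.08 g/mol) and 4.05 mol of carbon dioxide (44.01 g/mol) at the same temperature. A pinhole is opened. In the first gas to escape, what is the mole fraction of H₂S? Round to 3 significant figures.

0.426

Each component's effusion rate ∝ (its partial pressure)·(1/√M) ∝ n_i/√M_i.
x_H₂S(eff) = (n_H₂S/√M_H₂S) / (n_H₂S/√M_H₂S + n_CO₂/√M_CO₂)
= (2.64/√34.08) / (2.64/√34.08 + 4.05/√44.01) = 0.4522/(0.4522 + 0.6105) = 0.426.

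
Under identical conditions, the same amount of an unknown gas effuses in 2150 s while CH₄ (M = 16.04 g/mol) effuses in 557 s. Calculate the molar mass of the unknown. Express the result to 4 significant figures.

239.0 g/mol

Since effusion rate ∝ 1/√M, t_X/t_CH₄ = √(M_X/M_CH₄).
2150/557 = 3.860 = √(M_X/16.04)
M_X = 16.04 × 3.860² = 16.04 × 14.90 = 239.0 g/mol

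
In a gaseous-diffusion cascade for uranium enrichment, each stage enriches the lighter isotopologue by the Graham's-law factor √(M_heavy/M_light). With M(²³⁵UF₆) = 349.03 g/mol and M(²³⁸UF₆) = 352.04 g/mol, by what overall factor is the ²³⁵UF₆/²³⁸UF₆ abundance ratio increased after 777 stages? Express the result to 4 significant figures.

The single-stage factor is √(M_heavy/M_light), so 777 stages give [√(352.04/349.03)]^777 = (352.04/349.03)^(777/2).
= 1.00862^(777/2) = 28.11.

28.11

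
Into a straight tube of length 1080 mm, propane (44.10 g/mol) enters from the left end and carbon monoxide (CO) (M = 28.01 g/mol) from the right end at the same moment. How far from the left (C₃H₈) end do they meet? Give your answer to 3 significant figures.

In equal time, each gas travels a distance ∝ its rate ∝ 1/√M, so d_C₃H₈/d_CO = √(M_CO/M_C₃H₈) = √(28.01/44.10) = 0.7970.
With d_C₃H₈ + d_CO = 1080 mm, d_CO = 1080/(1 + 0.7970) = 601.0 mm.
d_C₃H₈ = 1080 − 601.0 = 479 mm.

479 mm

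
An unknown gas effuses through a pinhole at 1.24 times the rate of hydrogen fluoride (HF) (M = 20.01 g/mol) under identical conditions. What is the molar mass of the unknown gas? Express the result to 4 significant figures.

By Graham's law, rate_X/rate_HF = √(M_HF/M_X).
1.24 = √(20.01/M_X)
M_X = 20.01 / 1.24² = 20.01 / 1.538 = 13.01 g/mol

13.01 g/mol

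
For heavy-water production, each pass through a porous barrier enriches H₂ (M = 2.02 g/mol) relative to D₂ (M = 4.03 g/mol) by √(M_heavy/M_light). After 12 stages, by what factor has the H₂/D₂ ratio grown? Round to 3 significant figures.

63.1

The single-stage factor is √(M_heavy/M_light), so 12 stages give [√(4.03/2.02)]^12 = (4.03/2.02)^(12/2).
= 1.99505^6 = 63.1.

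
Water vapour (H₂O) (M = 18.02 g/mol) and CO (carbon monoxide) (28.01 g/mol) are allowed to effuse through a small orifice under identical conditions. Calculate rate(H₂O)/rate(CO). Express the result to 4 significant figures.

1.247

By Graham's law, rate_H₂O/rate_CO = √(M_CO/M_H₂O) = √(28.01/18.02) = √1.554 = 1.247.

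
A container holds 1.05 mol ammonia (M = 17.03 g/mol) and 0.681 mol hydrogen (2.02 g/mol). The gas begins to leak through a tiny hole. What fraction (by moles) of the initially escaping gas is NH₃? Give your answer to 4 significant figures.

Rate_i ∝ x_i/√M_i (Graham's law weighted by mole fraction), so the effusate composition follows n_i/√M_i.
Mole fraction of NH₃ in the effusate = (n_NH₃/√M_NH₃) / (n_NH₃/√M_NH₃ + n_H₂/√M_H₂)
= (1.05/√17.03) / (1.05/√17.03 + 0.681/√2.02) = 0.2544/(0.2544 + 0.4791) = 0.3468.

0.3468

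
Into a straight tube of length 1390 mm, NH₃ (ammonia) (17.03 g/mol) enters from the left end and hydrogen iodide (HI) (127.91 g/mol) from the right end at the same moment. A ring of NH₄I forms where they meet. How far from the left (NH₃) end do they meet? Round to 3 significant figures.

The fronts meet when d_NH₃ + d_HI = L with d_NH₃/d_HI = √(M_HI/M_NH₃) (Graham's law). Here √(M_HI/M_NH₃) = √(127.91/17.03) = 2.741.
With d_NH₃ + d_HI = 1390 mm, d_HI = 1390/(1 + 2.741) = 371.6 mm.
d_NH₃ = 1390 − 371.6 = 1020 mm.

1020 mm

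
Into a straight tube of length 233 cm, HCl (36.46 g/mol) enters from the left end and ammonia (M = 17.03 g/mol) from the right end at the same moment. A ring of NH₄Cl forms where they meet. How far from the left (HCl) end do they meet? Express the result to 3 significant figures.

Graham's law gives d_HCl/d_NH₃ = rate_HCl/rate_NH₃ = √(M_NH₃/M_HCl) = √(17.03/36.46) = 0.6834.
With d_HCl + d_NH₃ = 233 cm, d_NH₃ = 233/(1 + 0.6834) = 138.4 cm.
d_HCl = 233 − 138.4 = 94.6 cm.

94.6 cm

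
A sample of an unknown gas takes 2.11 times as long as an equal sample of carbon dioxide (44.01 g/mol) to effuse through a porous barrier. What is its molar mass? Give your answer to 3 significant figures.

196 g/mol

By Graham's law, t_X/t_CO₂ = √(M_X/M_CO₂).
2.11 = √(M_X/44.01)
M_X = 44.01 × 2.11² = 44.01 × 4.452 = 196 g/mol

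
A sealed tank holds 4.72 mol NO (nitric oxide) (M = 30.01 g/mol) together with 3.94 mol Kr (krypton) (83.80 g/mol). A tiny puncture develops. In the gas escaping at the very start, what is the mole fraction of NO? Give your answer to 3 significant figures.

Each component's effusion rate ∝ (its partial pressure)·(1/√M) ∝ n_i/√M_i.
x_NO(eff) = (n_NO/√M_NO) / (n_NO/√M_NO + n_Kr/√M_Kr)
= (4.72/√30.01) / (4.72/√30.01 + 3.94/√83.80) = 0.8616/(0.8616 + 0.4304) = 0.667.

0.667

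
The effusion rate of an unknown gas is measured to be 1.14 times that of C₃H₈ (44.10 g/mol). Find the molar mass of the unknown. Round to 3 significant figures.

33.9 g/mol

By Graham's law, rate_X/rate_C₃H₈ = √(M_C₃H₈/M_X).
1.14 = √(44.10/M_X)
M_X = 44.10 / 1.14² = 44.10 / 1.300 = 33.9 g/mol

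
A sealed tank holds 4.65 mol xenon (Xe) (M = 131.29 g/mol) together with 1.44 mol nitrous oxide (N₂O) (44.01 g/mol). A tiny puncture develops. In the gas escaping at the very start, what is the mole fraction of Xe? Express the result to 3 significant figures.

0.652

Each component's effusion rate ∝ (its partial pressure)·(1/√M) ∝ n_i/√M_i.
So x_Xe in the escaping gas = (n_Xe/√M_Xe) / Σ(n_i/√M_i)
= (4.65/√131.29) / (4.65/√131.29 + 1.44/√44.01) = 0.4058/(0.4058 + 0.2171) = 0.652.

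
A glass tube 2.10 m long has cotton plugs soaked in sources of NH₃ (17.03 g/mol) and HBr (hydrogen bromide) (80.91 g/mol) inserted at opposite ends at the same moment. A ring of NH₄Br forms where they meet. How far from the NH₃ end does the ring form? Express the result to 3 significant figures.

1.44 m

Distances travelled in equal time are proportional to diffusion rates, so d_NH₃/d_HBr = √(M_HBr/M_NH₃) = √(80.91/17.03) = 2.180.
With d_NH₃ + d_HBr = 2.10 m, d_HBr = 2.10/(1 + 2.180) = 0.6604 m.
d_NH₃ = 2.10 − 0.6604 = 1.44 m.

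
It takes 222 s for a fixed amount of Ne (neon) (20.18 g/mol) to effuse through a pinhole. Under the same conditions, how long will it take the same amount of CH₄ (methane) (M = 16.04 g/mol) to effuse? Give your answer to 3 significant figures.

From Graham's law, t_CH₄/t_Ne = √(M_CH₄/M_Ne) = √(16.04/20.18) = √0.7948 = 0.8915.
So the time for CH₄ is 222 × 0.8915 = 198 s.

198 s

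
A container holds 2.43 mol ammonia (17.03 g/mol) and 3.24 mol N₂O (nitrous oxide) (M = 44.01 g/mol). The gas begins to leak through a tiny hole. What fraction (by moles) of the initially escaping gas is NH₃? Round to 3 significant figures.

Rate_i ∝ x_i/√M_i (Graham's law weighted by mole fraction), so the effusate composition follows n_i/√M_i.
Mole fraction of NH₃ in the effusate = (n_NH₃/√M_NH₃) / (n_NH₃/√M_NH₃ + n_N₂O/√M_N₂O)
= (2.43/√17.03) / (2.43/√17.03 + 3.24/√44.01) = 0.5888/(0.5888 + 0.4884) = 0.547.

0.547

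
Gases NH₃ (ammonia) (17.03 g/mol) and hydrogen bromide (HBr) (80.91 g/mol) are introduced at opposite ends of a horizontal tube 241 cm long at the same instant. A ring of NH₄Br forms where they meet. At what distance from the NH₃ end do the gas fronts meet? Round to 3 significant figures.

Graham's law gives d_NH₃/d_HBr = rate_NH₃/rate_HBr = √(M_HBr/M_NH₃) = √(80.91/17.03) = 2.180.
With d_NH₃ + d_HBr = 241 cm, d_HBr = 241/(1 + 2.180) = 75.79 cm.
d_NH₃ = 241 − 75.79 = 165 cm.

165 cm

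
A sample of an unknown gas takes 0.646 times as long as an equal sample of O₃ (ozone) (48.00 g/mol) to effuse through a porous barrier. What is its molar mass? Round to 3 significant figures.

Since effusion rate ∝ 1/√M, t_X/t_O₃ = √(M_X/M_O₃).
0.646 = √(M_X/48.00)
M_X = 48.00 × 0.646² = 48.00 × 0.4173 = 20.0 g/mol

20.0 g/mol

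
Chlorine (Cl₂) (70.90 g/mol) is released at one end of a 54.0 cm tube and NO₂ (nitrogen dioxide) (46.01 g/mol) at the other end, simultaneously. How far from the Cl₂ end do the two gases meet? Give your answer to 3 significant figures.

24.1 cm

Distances travelled in equal time are proportional to diffusion rates, so d_Cl₂/d_NO₂ = √(M_NO₂/M_Cl₂) = √(46.01/70.90) = 0.8056.
With d_Cl₂ + d_NO₂ = 54.0 cm, d_NO₂ = 54.0/(1 + 0.8056) = 29.91 cm.
d_Cl₂ = 54.0 − 29.91 = 24.1 cm.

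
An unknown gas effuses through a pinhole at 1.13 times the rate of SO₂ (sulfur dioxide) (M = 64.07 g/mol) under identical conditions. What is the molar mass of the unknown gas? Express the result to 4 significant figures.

Using Graham's law: rate_X/rate_SO₂ = √(M_SO₂/M_X).
1.13 = √(64.07/M_X)
M_X = 64.07 / 1.13² = 64.07 / 1.277 = 50.18 g/mol

50.18 g/mol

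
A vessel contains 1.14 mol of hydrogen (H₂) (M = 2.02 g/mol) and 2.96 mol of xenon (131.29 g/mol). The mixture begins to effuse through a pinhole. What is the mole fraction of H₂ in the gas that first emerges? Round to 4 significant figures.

Rate_i ∝ x_i/√M_i (Graham's law weighted by mole fraction), so the effusate composition follows n_i/√M_i.
So x_H₂ in the escaping gas = (n_H₂/√M_H₂) / Σ(n_i/√M_i)
= (1.14/√2.02) / (1.14/√2.02 + 2.96/√131.29) = 0.8021/(0.8021 + 0.2583) = 0.7564.

0.7564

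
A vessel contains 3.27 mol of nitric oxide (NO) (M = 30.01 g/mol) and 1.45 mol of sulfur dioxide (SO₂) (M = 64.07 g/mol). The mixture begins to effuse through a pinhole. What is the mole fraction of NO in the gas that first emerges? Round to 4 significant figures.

0.7672

Each component's effusion rate ∝ (its partial pressure)·(1/√M) ∝ n_i/√M_i.
x_NO(eff) = (n_NO/√M_NO) / (n_NO/√M_NO + n_SO₂/√M_SO₂)
= (3.27/√30.01) / (3.27/√30.01 + 1.45/√64.07) = 0.5969/(0.5969 + 0.1812) = 0.7672.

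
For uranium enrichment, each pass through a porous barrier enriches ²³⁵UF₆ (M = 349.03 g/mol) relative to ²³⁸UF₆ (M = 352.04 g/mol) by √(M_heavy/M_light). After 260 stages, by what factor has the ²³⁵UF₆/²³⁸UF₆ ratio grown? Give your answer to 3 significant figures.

Each stage multiplies the ratio by α = √(352.04/349.03), so after 260 stages the overall factor is α^260 = (352.04/349.03)^(260/2).
= 1.00862^130 = 3.05.

3.05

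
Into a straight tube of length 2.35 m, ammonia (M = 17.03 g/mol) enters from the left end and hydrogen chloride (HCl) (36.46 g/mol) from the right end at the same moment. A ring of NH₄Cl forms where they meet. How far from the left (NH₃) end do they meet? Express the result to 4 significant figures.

1.396 m

In equal time, each gas travels a distance ∝ its rate ∝ 1/√M, so d_NH₃/d_HCl = √(M_HCl/M_NH₃) = √(36.46/17.03) = 1.463.
With d_NH₃ + d_HCl = 2.35 m, d_HCl = 2.35/(1 + 1.463) = 0.9540 m.
d_NH₃ = 2.35 − 0.9540 = 1.396 m.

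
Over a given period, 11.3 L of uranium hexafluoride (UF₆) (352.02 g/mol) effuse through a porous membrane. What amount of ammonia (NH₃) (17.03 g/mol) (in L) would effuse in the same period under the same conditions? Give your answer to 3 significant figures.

51.4 L

Using Graham's law: rate_NH₃/rate_UF₆ = √(M_UF₆/M_NH₃) = √(352.02/17.03) = √20.67 = 4.546.
So the volume for NH₃ is 11.3 × 4.546 = 51.4 L.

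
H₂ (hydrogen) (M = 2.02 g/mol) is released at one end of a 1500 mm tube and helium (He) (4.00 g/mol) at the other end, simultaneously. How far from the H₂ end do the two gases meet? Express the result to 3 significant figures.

877 mm

Distances travelled in equal time are proportional to diffusion rates, so d_H₂/d_He = √(M_He/M_H₂) = √(4.00/2.02) = 1.407.
With d_H₂ + d_He = 1500 mm, d_He = 1500/(1 + 1.407) = 623.1 mm.
d_H₂ = 1500 − 623.1 = 877 mm.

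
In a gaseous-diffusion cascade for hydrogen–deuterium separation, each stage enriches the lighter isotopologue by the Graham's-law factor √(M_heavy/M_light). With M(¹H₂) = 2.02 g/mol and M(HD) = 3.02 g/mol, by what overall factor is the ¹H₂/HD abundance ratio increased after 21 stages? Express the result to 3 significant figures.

68.2

After 21 stages the ratio has grown by (√(3.02/2.02))^21 = (3.02/2.02)^(21/2).
= 1.49505^(21/2) = 68.2.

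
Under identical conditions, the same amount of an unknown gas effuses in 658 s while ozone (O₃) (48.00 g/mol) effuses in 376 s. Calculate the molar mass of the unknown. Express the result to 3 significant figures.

147 g/mol

Using Graham's law: t_X/t_O₃ = √(M_X/M_O₃).
658/376 = 1.750 = √(M_X/48.00)
M_X = 48.00 × 1.750² = 48.00 × 3.062 = 147 g/mol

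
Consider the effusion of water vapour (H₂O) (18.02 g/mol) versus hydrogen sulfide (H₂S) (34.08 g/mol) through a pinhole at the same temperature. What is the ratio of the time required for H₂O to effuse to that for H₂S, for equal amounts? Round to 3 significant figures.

0.727

By Graham's law, t_H₂O/t_H₂S = √(M_H₂O/M_H₂S) = √(18.02/34.08) = √0.5288 = 0.727.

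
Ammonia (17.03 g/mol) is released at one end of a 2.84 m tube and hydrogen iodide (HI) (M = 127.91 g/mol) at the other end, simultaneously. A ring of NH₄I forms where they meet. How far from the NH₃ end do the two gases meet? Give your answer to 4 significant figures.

The fronts meet when d_NH₃ + d_HI = L with d_NH₃/d_HI = √(M_HI/M_NH₃) (Graham's law). Here √(M_HI/M_NH₃) = √(127.91/17.03) = 2.741.
With d_NH₃ + d_HI = 2.84 m, d_HI = 2.84/(1 + 2.741) = 0.7592 m.
d_NH₃ = 2.84 − 0.7592 = 2.081 m.

2.081 m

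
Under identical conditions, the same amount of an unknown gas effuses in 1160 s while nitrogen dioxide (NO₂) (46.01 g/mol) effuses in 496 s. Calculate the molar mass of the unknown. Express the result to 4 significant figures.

Using Graham's law: t_X/t_NO₂ = √(M_X/M_NO₂).
1160/496 = 2.339 = √(M_X/46.01)
M_X = 46.01 × 2.339² = 46.01 × 5.470 = 251.7 g/mol

251.7 g/mol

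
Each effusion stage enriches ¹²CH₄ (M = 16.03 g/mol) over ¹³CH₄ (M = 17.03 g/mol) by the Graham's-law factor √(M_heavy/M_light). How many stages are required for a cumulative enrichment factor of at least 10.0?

77

Single-stage factor α = √(17.03/16.03), so ln α = ½ ln(1.06238) = 0.03026.
Need α^N ≥ 10.0 ⇒ N ≥ ln(10.0) / ln α = 2.303 / 0.03026 = 76.10.
Minimum whole number of stages: N = 77.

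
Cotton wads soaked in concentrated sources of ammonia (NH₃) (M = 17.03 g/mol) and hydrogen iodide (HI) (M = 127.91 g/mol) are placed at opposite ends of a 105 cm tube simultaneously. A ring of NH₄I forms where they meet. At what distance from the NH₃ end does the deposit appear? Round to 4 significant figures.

Graham's law gives d_NH₃/d_HI = rate_NH₃/rate_HI = √(M_HI/M_NH₃) = √(127.91/17.03) = 2.741.
With d_NH₃ + d_HI = 105 cm, d_HI = 105/(1 + 2.741) = 28.07 cm.
d_NH₃ = 105 − 28.07 = 76.93 cm.

76.93 cm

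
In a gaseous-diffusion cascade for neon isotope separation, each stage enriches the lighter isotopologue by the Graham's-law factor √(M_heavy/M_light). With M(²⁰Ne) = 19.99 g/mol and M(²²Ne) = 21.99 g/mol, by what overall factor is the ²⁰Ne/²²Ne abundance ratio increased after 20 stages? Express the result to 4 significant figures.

2.595

Overall factor = α^20 with α = √(21.99/19.99), i.e. (21.99/19.99)^(20/2).
= 1.10005^10 = 2.595.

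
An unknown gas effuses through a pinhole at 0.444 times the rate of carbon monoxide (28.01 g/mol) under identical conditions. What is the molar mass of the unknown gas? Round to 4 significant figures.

From Graham's law, rate_X/rate_CO = √(M_CO/M_X).
0.444 = √(28.01/M_X)
M_X = 28.01 / 0.444² = 28.01 / 0.1971 = 142.1 g/mol

142.1 g/mol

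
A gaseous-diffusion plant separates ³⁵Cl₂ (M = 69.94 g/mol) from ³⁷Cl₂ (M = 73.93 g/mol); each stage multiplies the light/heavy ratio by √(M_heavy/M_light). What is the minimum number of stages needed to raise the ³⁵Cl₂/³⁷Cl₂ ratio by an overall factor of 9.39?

Per stage α = (73.93/69.94)^(1/2) = 1.05705^0.5, giving ln α = 0.02774.
Need α^N ≥ 9.39 ⇒ N ≥ ln(9.39) / ln α = 2.240 / 0.02774 = 80.74.
So at least 81 stages are needed.

81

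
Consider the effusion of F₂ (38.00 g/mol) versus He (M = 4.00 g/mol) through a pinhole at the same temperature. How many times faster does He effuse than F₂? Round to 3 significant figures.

3.08

Since effusion rate ∝ 1/√M, rate_He/rate_F₂ = √(M_F₂/M_He) = √(38.00/4.00) = √9.500 = 3.08.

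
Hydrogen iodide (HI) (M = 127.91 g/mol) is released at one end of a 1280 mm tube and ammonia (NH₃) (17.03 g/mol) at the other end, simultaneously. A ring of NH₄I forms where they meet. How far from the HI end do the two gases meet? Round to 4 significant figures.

342.2 mm

The fronts meet when d_HI + d_NH₃ = L with d_HI/d_NH₃ = √(M_NH₃/M_HI) (Graham's law). Here √(M_NH₃/M_HI) = √(17.03/127.91) = 0.3649.
With d_HI + d_NH₃ = 1280 mm, d_NH₃ = 1280/(1 + 0.3649) = 937.8 mm.
d_HI = 1280 − 937.8 = 342.2 mm.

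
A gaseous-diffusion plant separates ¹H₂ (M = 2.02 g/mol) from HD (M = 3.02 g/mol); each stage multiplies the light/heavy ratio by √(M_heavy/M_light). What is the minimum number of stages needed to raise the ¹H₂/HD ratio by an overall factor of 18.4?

15

Per stage α = (3.02/2.02)^(1/2) = 1.49505^0.5, giving ln α = 0.2011.
Need α^N ≥ 18.4 ⇒ N ≥ ln(18.4) / ln α = 2.912 / 0.2011 = 14.48.
Minimum whole number of stages: N = 15.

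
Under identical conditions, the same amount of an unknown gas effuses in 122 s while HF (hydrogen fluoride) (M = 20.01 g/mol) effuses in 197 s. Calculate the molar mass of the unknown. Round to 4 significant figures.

7.674 g/mol

From Graham's law, t_X/t_HF = √(M_X/M_HF).
122/197 = 0.6193 = √(M_X/20.01)
M_X = 20.01 × 0.6193² = 20.01 × 0.3835 = 7.674 g/mol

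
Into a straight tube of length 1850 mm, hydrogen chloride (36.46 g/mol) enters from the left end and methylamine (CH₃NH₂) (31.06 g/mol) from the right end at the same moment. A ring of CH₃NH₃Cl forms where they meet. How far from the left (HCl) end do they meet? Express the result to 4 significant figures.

Distances travelled in equal time are proportional to diffusion rates, so d_HCl/d_CH₃NH₂ = √(M_CH₃NH₂/M_HCl) = √(31.06/36.46) = 0.9230.
With d_HCl + d_CH₃NH₂ = 1850 mm, d_CH₃NH₂ = 1850/(1 + 0.9230) = 962.0 mm.
d_HCl = 1850 − 962.0 = 888.0 mm.

888.0 mm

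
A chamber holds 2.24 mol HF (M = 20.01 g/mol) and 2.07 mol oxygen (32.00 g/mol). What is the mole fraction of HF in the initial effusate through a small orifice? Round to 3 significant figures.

The effusion rate of species i is ∝ p_i/√M_i ∝ n_i/√M_i.
x_HF(eff) = (n_HF/√M_HF) / (n_HF/√M_HF + n_O₂/√M_O₂)
= (2.24/√20.01) / (2.24/√20.01 + 2.07/√32.00) = 0.5008/(0.5008 + 0.3659) = 0.578.

0.578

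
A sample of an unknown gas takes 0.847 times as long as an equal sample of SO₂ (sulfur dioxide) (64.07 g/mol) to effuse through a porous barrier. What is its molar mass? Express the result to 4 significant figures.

45.96 g/mol

Using Graham's law: t_X/t_SO₂ = √(M_X/M_SO₂).
0.847 = √(M_X/64.07)
M_X = 64.07 × 0.847² = 64.07 × 0.7174 = 45.96 g/mol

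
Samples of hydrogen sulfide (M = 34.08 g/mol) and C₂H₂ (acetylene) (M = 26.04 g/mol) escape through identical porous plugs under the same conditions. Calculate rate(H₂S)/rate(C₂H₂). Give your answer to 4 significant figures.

0.8741

By Graham's law, rate_H₂S/rate_C₂H₂ = √(M_C₂H₂/M_H₂S) = √(26.04/34.08) = √0.7641 = 0.8741.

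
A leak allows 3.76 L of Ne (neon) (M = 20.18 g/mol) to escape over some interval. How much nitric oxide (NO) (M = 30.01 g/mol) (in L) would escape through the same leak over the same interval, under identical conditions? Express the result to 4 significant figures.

Graham's law gives rate_NO/rate_Ne = √(M_Ne/M_NO) = √(20.18/30.01) = √0.6724 = 0.8200.
So the volume for NO is 3.76 × 0.8200 = 3.083 L.

3.083 L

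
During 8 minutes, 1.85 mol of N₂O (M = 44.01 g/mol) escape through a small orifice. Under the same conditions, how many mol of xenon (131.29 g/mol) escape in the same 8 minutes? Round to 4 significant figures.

Using Graham's law: rate_Xe/rate_N₂O = √(M_N₂O/M_Xe) = √(44.01/131.29) = √0.3352 = 0.5790.
So the amount for Xe is 1.85 × 0.5790 = 1.071 mol.

1.071 mol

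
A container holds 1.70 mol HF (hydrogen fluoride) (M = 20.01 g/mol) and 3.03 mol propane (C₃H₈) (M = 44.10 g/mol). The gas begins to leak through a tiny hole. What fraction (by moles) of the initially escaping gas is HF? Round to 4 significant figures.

Rate_i ∝ x_i/√M_i (Graham's law weighted by mole fraction), so the effusate composition follows n_i/√M_i.
Mole fraction of HF in the effusate = (n_HF/√M_HF) / (n_HF/√M_HF + n_C₃H₈/√M_C₃H₈)
= (1.70/√20.01) / (1.70/√20.01 + 3.03/√44.10) = 0.3800/(0.3800 + 0.4563) = 0.4544.

0.4544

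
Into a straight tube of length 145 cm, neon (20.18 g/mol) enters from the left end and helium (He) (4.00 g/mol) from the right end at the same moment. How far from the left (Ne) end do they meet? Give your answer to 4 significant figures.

The fronts meet when d_Ne + d_He = L with d_Ne/d_He = √(M_He/M_Ne) (Graham's law). Here √(M_He/M_Ne) = √(4.00/20.18) = 0.4452.
With d_Ne + d_He = 145 cm, d_He = 145/(1 + 0.4452) = 100.3 cm.
d_Ne = 145 − 100.3 = 44.67 cm.

44.67 cm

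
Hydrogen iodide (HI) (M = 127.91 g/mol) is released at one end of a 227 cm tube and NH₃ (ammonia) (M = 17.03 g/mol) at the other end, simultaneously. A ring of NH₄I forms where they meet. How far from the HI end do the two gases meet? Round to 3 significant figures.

Distances travelled in equal time are proportional to diffusion rates, so d_HI/d_NH₃ = √(M_NH₃/M_HI) = √(17.03/127.91) = 0.3649.
With d_HI + d_NH₃ = 227 cm, d_NH₃ = 227/(1 + 0.3649) = 166.3 cm.
d_HI = 227 − 166.3 = 60.7 cm.

60.7 cm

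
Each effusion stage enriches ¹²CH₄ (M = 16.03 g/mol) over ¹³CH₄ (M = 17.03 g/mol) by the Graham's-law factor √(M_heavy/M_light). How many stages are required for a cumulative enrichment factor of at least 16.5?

Single-stage factor α = √(17.03/16.03), so ln α = ½ ln(1.06238) = 0.03026.
Need α^N ≥ 16.5 ⇒ N ≥ ln(16.5) / ln α = 2.803 / 0.03026 = 92.65.
So at least 93 stages are needed.

93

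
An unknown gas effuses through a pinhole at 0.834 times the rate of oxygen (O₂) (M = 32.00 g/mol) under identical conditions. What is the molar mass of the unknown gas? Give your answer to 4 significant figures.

46.01 g/mol

Using Graham's law: rate_X/rate_O₂ = √(M_O₂/M_X).
0.834 = √(32.00/M_X)
M_X = 32.00 / 0.834² = 32.00 / 0.6956 = 46.01 g/mol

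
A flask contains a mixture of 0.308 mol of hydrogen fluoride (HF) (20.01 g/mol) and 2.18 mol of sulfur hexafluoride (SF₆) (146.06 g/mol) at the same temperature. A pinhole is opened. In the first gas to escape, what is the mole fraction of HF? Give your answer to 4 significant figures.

Each component's effusion rate ∝ (its partial pressure)·(1/√M) ∝ n_i/√M_i.
Mole fraction of HF in the effusate = (n_HF/√M_HF) / (n_HF/√M_HF + n_SF₆/√M_SF₆)
= (0.308/√20.01) / (0.308/√20.01 + 2.18/√146.06) = 0.06885/(0.06885 + 0.1804) = 0.2763.

0.2763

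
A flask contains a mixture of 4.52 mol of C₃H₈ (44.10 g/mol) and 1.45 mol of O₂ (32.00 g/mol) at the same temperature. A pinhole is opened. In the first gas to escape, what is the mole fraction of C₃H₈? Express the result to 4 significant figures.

Rate_i ∝ x_i/√M_i (Graham's law weighted by mole fraction), so the effusate composition follows n_i/√M_i.
Mole fraction of C₃H₈ in the effusate = (n_C₃H₈/√M_C₃H₈) / (n_C₃H₈/√M_C₃H₈ + n_O₂/√M_O₂)
= (4.52/√44.10) / (4.52/√44.10 + 1.45/√32.00) = 0.6806/(0.6806 + 0.2563) = 0.7264.

0.7264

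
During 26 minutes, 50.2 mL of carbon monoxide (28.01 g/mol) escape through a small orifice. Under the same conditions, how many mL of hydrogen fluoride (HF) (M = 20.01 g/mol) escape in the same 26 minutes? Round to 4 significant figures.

59.39 mL

Graham's law gives rate_HF/rate_CO = √(M_CO/M_HF) = √(28.01/20.01) = √1.400 = 1.183.
So the volume for HF is 50.2 × 1.183 = 59.39 mL.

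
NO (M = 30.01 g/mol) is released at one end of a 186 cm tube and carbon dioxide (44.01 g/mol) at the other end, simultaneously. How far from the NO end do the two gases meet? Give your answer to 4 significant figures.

Distances travelled in equal time are proportional to diffusion rates, so d_NO/d_CO₂ = √(M_CO₂/M_NO) = √(44.01/30.01) = 1.211.
With d_NO + d_CO₂ = 186 cm, d_CO₂ = 186/(1 + 1.211) = 84.12 cm.
d_NO = 186 − 84.12 = 101.9 cm.

101.9 cm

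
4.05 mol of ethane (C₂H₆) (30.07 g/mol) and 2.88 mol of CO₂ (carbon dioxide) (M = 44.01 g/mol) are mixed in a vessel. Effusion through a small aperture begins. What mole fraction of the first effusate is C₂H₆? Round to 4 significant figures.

0.6298

Each component's effusion rate ∝ (its partial pressure)·(1/√M) ∝ n_i/√M_i.
So x_C₂H₆ in the escaping gas = (n_C₂H₆/√M_C₂H₆) / Σ(n_i/√M_i)
= (4.05/√30.07) / (4.05/√30.07 + 2.88/√44.01) = 0.7386/(0.7386 + 0.4341) = 0.6298.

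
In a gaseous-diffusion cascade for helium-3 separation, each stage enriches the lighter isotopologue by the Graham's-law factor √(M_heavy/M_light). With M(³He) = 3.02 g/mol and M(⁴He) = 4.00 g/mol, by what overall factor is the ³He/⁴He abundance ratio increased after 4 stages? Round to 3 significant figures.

After 4 stages the ratio has grown by (√(4.00/3.02))^4 = (4.00/3.02)^(4/2).
= 1.32450^2 = 1.75.

1.75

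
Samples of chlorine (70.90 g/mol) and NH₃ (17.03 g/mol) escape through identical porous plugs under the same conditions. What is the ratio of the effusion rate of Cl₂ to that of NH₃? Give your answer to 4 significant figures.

Since effusion rate ∝ 1/√M, rate_Cl₂/rate_NH₃ = √(M_NH₃/M_Cl₂) = √(17.03/70.90) = √0.2402 = 0.4901.

0.4901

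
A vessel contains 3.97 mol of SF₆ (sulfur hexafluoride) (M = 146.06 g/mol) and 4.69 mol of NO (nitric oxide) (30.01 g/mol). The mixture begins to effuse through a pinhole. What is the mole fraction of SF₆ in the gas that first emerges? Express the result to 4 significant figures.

Rate_i ∝ x_i/√M_i (Graham's law weighted by mole fraction), so the effusate composition follows n_i/√M_i.
Mole fraction of SF₆ in the effusate = (n_SF₆/√M_SF₆) / (n_SF₆/√M_SF₆ + n_NO/√M_NO)
= (3.97/√146.06) / (3.97/√146.06 + 4.69/√30.01) = 0.3285/(0.3285 + 0.8561) = 0.2773.

0.2773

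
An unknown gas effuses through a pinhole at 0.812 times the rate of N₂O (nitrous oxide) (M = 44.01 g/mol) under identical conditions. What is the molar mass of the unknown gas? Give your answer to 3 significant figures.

66.7 g/mol

By Graham's law, rate_X/rate_N₂O = √(M_N₂O/M_X).
0.812 = √(44.01/M_X)
M_X = 44.01 / 0.812² = 44.01 / 0.6593 = 66.7 g/mol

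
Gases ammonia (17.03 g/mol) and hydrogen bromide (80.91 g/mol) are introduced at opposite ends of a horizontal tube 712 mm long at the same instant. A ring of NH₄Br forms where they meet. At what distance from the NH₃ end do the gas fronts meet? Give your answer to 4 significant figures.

The fronts meet when d_NH₃ + d_HBr = L with d_NH₃/d_HBr = √(M_HBr/M_NH₃) (Graham's law). Here √(M_HBr/M_NH₃) = √(80.91/17.03) = 2.180.
With d_NH₃ + d_HBr = 712 mm, d_HBr = 712/(1 + 2.180) = 223.9 mm.
d_NH₃ = 712 − 223.9 = 488.1 mm.

488.1 mm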